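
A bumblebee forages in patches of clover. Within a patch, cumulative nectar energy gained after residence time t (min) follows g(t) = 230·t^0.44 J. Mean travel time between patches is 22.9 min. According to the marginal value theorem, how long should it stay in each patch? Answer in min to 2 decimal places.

17.99 min

Maximise g(t)/(T+t): set derivative to zero → g'(t)(T+t) = g(t).
g'(t) = 0.44·230·t^-0.56. Setting 0.44·230·t^-0.56 = 230·t^0.44/(22.9+t) gives 0.44(22.9+t) = t, so 0.56·t = 0.44×22.9.
t* = 0.44×22.9/0.56 = 17.99 min.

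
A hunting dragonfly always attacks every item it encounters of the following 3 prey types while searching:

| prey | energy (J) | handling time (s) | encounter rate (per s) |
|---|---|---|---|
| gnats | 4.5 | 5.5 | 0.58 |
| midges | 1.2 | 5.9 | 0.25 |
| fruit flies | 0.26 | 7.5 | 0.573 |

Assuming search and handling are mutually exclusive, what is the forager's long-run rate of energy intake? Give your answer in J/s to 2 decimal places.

Energy encountered per unit search time: 0.58×4.5 + 0.25×1.2 + 0.573×0.26 = 3.059 J/s.
Handling time per unit search time: 0.58×5.5 + 0.25×5.9 + 0.573×7.5 = 8.962.
Rate = 3.059/(1 + 8.962) = 0.307 J/s.

0.31 J/s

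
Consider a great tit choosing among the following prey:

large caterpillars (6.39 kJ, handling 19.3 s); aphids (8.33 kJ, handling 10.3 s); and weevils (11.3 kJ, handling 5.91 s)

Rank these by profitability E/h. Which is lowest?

In descending order of E/h:
weevils: 11.3/5.91 = 1.91 kJ/s
aphids: 8.33/10.3 = 0.809 kJ/s
large caterpillars: 6.39/19.3 = 0.331 kJ/s

large caterpillars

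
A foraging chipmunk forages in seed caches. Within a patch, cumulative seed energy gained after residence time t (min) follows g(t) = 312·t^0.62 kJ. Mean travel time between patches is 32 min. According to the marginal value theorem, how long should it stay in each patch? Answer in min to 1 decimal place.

Maximise g(t)/(T+t): set derivative to zero → g'(t)(T+t) = g(t).
g'(t) = 0.62·312·t^-0.38. Setting 0.62·312·t^-0.38 = 312·t^0.62/(32+t) gives 0.62(32+t) = t, so 0.38·t = 0.62×32.
t* = 0.62×32/0.38 = 52.21 min.

52.2 min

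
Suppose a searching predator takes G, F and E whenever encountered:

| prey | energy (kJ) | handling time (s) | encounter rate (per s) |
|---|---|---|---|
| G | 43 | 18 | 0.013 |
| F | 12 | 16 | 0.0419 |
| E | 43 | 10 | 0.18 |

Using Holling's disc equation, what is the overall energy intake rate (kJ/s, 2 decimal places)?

R = (0.013×43 + 0.0419×12 + 0.18×43) / (1 + 0.013×18 + 0.0419×16 + 0.18×10) = 8.802/3.704 = 2.376 kJ/s.

2.38 kJ/s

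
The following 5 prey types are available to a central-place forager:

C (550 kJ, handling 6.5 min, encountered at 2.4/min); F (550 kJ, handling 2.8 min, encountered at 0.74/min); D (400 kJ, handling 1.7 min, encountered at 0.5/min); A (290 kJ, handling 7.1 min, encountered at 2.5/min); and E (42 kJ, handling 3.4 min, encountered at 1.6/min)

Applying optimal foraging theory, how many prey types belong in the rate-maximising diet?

Rank by E/h (kJ/min): D 235, F 196, C 84.6, A 40.8, E 12.4. Include each in turn until the next type's E/h falls below the running intake rate.
Rate on top 1: 108.1. F: 196 > 108.1 → include.
Rate on top 2: 154.8. C: 84.6 < 154.8 → exclude; stop.
Optimal diet: D, F — 2 of 5 types.

2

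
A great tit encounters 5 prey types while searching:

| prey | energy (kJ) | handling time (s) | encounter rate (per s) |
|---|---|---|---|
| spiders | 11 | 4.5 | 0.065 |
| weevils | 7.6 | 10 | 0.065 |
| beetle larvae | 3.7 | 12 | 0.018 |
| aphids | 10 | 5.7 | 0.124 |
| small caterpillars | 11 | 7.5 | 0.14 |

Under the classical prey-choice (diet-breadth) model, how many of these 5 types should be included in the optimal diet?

3

Rank by E/h (kJ/s): spiders 2.44, aphids 1.75, small caterpillars 1.47, weevils 0.76, beetle larvae 0.308. Include each in turn until the next type's E/h falls below the running intake rate.
Rate on top 1: 0.5532. aphids: 1.75 > 0.5532 → include.
Rate on top 2: 0.9778. small caterpillars: 1.47 > 0.9778 → include.
Rate on top 3: 1.146. weevils: 0.76 < 1.146 → exclude; stop.
Optimal diet: spiders, aphids, small caterpillars — 3 of 5 types.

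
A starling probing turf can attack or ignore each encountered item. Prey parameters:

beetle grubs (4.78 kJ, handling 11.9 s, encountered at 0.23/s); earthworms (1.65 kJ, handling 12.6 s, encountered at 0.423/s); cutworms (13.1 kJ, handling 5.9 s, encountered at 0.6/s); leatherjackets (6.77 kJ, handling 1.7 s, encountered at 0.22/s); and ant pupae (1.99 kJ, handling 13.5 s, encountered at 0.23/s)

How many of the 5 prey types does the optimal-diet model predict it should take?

2

E/h in descending order: leatherjackets 3.98, cutworms 2.22, beetle grubs 0.402, ant pupae 0.147, earthworms 0.131 kJ/s. The optimal diet is the largest prefix of this list for which every included type satisfies E_i/h_i > R on the types above it.
Rate on top 1: 1.084. cutworms: 2.22 > 1.084 → include.
Rate on top 2: 1.903. beetle grubs: 0.402 < 1.903 → exclude; stop.
Optimal diet: leatherjackets, cutworms — 2 of 5 types.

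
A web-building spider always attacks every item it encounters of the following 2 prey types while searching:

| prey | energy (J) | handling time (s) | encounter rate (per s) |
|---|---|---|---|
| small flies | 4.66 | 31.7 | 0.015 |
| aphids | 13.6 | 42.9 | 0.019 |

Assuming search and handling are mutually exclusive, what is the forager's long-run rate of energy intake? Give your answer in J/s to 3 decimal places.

Energy encountered per unit search time: 0.015×4.66 + 0.019×13.6 = 0.3283 J/s.
Handling time per unit search time: 0.015×31.7 + 0.019×42.9 = 1.291.
Rate = 0.3283/(1 + 1.291) = 0.1433 J/s.

0.143 J/s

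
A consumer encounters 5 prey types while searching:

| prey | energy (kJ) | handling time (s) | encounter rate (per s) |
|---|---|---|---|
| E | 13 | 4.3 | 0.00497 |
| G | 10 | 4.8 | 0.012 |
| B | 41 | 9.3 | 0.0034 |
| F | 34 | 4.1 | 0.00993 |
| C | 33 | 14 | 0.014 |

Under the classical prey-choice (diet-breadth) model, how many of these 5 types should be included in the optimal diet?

Rank by E/h (kJ/s): F 8.29, B 4.41, E 3.02, C 2.36, G 2.08. Include each in turn until the next type's E/h falls below the running intake rate.
Rate on top 1: 0.3244. B: 4.41 > 0.3244 → include.
Rate on top 2: 0.4448. E: 3.02 > 0.4448 → include.
Rate on top 3: 0.4952. C: 2.36 > 0.4952 → include.
Rate on top 4: 0.7782. G: 2.08 > 0.7782 → include.
Optimal diet: F, B, E, C, G — 5 of 5 types.

5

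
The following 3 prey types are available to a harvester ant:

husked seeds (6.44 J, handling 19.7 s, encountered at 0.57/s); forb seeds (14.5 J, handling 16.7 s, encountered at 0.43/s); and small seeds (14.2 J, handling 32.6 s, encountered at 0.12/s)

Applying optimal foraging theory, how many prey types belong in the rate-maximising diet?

E/h in descending order: forb seeds 0.868, small seeds 0.436, husked seeds 0.327 J/s. The optimal diet is the largest prefix of this list for which every included type satisfies E_i/h_i > R on the types above it.
Rate on top 1: 0.7621. small seeds: 0.436 < 0.7621 → exclude; stop.
Optimal diet: forb seeds — 1 of 3 types.

1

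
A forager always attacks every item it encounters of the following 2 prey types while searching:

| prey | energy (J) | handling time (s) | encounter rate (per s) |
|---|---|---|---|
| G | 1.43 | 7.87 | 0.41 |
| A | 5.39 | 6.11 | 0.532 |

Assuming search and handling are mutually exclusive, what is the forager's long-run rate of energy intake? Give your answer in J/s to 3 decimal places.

R = (0.41×1.43 + 0.532×5.39) / (1 + 0.41×7.87 + 0.532×6.11) = 3.454/7.477 = 0.4619 J/s.

0.462 J/s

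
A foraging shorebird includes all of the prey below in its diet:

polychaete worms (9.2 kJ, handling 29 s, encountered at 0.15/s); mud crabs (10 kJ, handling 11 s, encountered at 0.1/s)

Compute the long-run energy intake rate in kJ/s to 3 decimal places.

0.369 kJ/s

R = (0.15×9.2 + 0.1×10) / (1 + 0.15×29 + 0.1×11) = 2.38/6.45 = 0.369 kJ/s.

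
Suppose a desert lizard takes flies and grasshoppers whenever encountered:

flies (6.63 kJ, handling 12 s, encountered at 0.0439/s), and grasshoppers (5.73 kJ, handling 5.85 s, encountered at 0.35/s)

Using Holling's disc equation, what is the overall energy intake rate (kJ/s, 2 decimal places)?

R = Σλ_iE_i / (1 + Σλ_ih_i)
Numerator: 0.0439×6.63 + 0.35×5.73 = 2.297
Denominator: 1 + 0.0439×12 + 0.35×5.85 = 3.574
R = 2.297/3.574 = 0.6425 kJ/s

0.64 kJ/s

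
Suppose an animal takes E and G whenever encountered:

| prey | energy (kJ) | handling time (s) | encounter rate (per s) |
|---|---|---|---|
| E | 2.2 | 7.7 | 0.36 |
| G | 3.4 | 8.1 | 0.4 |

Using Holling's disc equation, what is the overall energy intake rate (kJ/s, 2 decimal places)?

R = (0.36×2.2 + 0.4×3.4) / (1 + 0.36×7.7 + 0.4×8.1) = 2.152/7.012 = 0.3069 kJ/s.

0.31 kJ/s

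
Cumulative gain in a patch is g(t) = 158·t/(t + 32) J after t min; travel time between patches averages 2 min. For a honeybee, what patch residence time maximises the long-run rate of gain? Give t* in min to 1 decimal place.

8.0 min

Optimal t* satisfies g'(t*) = g(t*)/(T + t*).
g'(t) = 158·32/(t + 32)². Setting 158·32/(t+32)² = 158t/[(t+32)(2+t)] gives 32(2+t) = t(t+32), so t² = 32×2 = 64.
t* = √64 = 8 min.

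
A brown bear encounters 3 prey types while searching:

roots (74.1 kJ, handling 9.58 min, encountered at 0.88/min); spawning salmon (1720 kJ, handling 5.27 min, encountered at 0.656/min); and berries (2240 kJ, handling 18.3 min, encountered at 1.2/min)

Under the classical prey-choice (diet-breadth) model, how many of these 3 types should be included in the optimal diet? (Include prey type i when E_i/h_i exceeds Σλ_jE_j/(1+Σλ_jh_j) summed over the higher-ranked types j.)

1

Rank by E/h (kJ/min): spawning salmon 326, berries 122, roots 7.73. Include each in turn until the next type's E/h falls below the running intake rate.
Rate on top 1: 253.2. berries: 122 < 253.2 → exclude; stop.
Optimal diet: spawning salmon — 1 of 3 types.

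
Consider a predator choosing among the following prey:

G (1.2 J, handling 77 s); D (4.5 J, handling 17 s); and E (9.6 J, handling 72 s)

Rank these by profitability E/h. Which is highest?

Profitability E/h (J/s): G = 1.2/77 = 0.0156, D = 4.5/17 = 0.265, E = 9.6/72 = 0.133.
Ranked: D > E > G.

D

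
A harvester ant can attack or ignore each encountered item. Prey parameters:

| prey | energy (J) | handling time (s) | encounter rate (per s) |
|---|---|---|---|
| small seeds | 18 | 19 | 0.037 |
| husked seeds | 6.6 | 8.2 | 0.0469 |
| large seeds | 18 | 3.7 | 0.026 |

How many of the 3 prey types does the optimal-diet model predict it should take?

Profitabilities (E/h, J/s): large seeds 4.86, small seeds 0.947, husked seeds 0.805. Add prey in this order while the next type's profitability exceeds the intake rate on those already taken.
Rate on top 1: 0.4269. small seeds: 0.947 > 0.4269 → include.
Rate on top 2: 0.6303. husked seeds: 0.805 > 0.6303 → include.
Optimal diet: large seeds, small seeds, husked seeds — 3 of 3 types.

3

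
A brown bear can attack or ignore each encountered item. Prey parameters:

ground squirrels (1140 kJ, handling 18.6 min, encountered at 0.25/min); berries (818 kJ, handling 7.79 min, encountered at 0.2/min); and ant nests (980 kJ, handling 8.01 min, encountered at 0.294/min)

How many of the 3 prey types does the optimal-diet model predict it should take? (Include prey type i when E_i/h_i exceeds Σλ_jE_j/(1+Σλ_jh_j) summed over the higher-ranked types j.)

2

Rank by E/h (kJ/min): ant nests 122, berries 105, ground squirrels 61.3. Include each in turn until the next type's E/h falls below the running intake rate.
Rate on top 1: 85.88. berries: 105 > 85.88 → include.
Rate on top 2: 91.94. ground squirrels: 61.3 < 91.94 → exclude; stop.
Optimal diet: ant nests, berries — 2 of 3 types.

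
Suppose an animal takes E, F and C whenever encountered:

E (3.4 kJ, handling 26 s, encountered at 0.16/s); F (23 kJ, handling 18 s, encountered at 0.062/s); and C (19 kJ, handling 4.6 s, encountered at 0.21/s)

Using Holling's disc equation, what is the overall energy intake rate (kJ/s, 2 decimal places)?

Energy encountered per unit search time: 0.16×3.4 + 0.062×23 + 0.21×19 = 5.96 kJ/s.
Handling time per unit search time: 0.16×26 + 0.062×18 + 0.21×4.6 = 6.242.
Rate = 5.96/(1 + 6.242) = 0.823 kJ/s.

0.82 kJ/s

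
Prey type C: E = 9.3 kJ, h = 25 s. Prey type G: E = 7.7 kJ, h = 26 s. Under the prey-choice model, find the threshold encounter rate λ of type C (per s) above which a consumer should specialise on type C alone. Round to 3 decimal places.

The zero-one rule: include type G iff E₂/h₂ > λE₁/(1+λh₁). Equality gives the switch point.
λE₁h₂ = E₂ + λE₂h₁ ⇒ λ = E₂/(E₁h₂ − E₂h₁) = 7.7/(241.8 − 192.5) = 0.1562 per s.

0.156 per s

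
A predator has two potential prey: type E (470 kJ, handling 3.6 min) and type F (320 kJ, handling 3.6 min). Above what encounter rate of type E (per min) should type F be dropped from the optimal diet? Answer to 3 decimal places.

At the threshold, the rate on type E alone equals the profitability of type F: λ·470/(1 + λ·3.6) = 320/3.6 = 88.89.
Rearranging, λ(470 − 88.89×3.6) = 88.89, so λ = 88.89/150 = 0.5926 per min.

0.593 per min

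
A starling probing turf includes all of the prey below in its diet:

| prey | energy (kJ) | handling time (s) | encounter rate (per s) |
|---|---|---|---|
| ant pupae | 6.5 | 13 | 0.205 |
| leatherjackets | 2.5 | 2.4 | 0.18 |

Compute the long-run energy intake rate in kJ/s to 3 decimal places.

0.435 kJ/s

Energy encountered per unit search time: 0.205×6.5 + 0.18×2.5 = 1.782 kJ/s.
Handling time per unit search time: 0.205×13 + 0.18×2.4 = 3.097.
Rate = 1.782/(1 + 3.097) = 0.4351 kJ/s.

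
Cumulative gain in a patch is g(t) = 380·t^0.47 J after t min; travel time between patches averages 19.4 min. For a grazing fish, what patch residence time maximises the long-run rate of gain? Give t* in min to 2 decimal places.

By the marginal value theorem, leave when the instantaneous gain rate g'(t) equals the habitat-wide average g(t)/(T + t).
g'(t) = 0.47·380·t^-0.53. Setting 0.47·380·t^-0.53 = 380·t^0.47/(19.4+t) gives 0.47(19.4+t) = t, so 0.53·t = 0.47×19.4.
t* = 0.47×19.4/0.53 = 17.2 min.

17.20 min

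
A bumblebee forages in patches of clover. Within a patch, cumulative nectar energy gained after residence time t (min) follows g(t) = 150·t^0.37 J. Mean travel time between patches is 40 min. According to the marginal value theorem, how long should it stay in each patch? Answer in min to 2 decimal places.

23.49 min

Optimal t* satisfies g'(t*) = g(t*)/(T + t*).
g'(t) = 0.37·150·t^-0.63. Setting 0.37·150·t^-0.63 = 150·t^0.37/(40+t) gives 0.37(40+t) = t, so 0.63·t = 0.37×40.
t* = 0.37×40/0.63 = 23.49 min.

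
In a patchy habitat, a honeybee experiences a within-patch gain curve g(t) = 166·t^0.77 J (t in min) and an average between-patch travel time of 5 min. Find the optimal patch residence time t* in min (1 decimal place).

Maximise g(t)/(T+t): set derivative to zero → g'(t)(T+t) = g(t).
g'(t) = 0.77·166·t^-0.23. Setting 0.77·166·t^-0.23 = 166·t^0.77/(5+t) gives 0.77(5+t) = t, so 0.23·t = 0.77×5.
t* = 0.77×5/0.23 = 16.74 min.

16.7 min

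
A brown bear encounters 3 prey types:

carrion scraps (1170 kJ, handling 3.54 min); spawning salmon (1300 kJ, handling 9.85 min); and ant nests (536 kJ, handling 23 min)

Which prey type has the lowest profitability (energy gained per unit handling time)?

ant nests

In descending order of E/h:
carrion scraps: 1170/3.54 = 331 kJ/min
spawning salmon: 1300/9.85 = 132 kJ/min
ant nests: 536/23 = 23.3 kJ/min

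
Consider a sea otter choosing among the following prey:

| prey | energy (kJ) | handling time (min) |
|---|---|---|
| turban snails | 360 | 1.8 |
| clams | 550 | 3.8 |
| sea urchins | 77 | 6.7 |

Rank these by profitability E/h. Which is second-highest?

In descending order of E/h:
turban snails: 360/1.8 = 200 kJ/min
clams: 550/3.8 = 145 kJ/min
sea urchins: 77/6.7 = 11.5 kJ/min

clams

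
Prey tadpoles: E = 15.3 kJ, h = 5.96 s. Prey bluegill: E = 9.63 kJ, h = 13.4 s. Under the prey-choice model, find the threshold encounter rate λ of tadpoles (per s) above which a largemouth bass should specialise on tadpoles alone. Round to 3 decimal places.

The zero-one rule: include bluegill iff E₂/h₂ > λE₁/(1+λh₁). Equality gives the switch point.
λE₁h₂ = E₂ + λE₂h₁ ⇒ λ = E₂/(E₁h₂ − E₂h₁) = 9.63/(205 − 57.39) = 0.06523 per s.

0.065 per s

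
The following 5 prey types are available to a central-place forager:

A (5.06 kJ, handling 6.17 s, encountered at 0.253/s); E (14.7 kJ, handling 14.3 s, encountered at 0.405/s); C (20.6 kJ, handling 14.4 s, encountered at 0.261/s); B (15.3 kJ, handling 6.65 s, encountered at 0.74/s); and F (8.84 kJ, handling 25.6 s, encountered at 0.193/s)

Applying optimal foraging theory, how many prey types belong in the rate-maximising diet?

1

E/h in descending order: B 2.3, C 1.43, E 1.03, A 0.82, F 0.345 kJ/s. The optimal diet is the largest prefix of this list for which every included type satisfies E_i/h_i > R on the types above it.
Rate on top 1: 1.912. C: 1.43 < 1.912 → exclude; stop.
Optimal diet: B — 1 of 5 types.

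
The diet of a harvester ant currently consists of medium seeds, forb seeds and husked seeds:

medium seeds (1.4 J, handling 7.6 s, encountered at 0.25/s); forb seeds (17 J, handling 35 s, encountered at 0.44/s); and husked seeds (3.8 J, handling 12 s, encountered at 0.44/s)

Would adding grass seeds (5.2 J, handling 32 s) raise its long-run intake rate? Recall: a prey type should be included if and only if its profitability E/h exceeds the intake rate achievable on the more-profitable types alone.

Intake rate on the current diet: R = (0.25×1.4 + 0.44×17 + 0.44×3.8) / (1 + 0.25×7.6 + 0.44×35 + 0.44×12) = 9.502/23.58 = 0.403 J/s.
grass seeds: E/h = 5.2/32 = 0.1625 J/s.
0.1625 < 0.403, so adding grass seeds would lower the average — exclude it.

No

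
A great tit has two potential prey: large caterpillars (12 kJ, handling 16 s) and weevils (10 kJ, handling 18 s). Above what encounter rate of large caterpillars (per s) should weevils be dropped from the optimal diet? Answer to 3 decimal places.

At the threshold, the rate on large caterpillars alone equals the profitability of weevils: λ·12/(1 + λ·16) = 10/18 = 0.5556.
Rearranging, λ(12 − 0.5556×16) = 0.5556, so λ = 0.5556/3.111 = 0.1786 per s.

0.179 per s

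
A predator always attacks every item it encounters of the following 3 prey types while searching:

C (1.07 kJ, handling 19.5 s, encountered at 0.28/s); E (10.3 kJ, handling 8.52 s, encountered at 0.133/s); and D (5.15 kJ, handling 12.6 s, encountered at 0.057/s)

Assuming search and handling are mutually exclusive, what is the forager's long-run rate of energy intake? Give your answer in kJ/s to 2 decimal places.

0.24 kJ/s

R = Σλ_iE_i / (1 + Σλ_ih_i)
Numerator: 0.28×1.07 + 0.133×10.3 + 0.057×5.15 = 1.963
Denominator: 1 + 0.28×19.5 + 0.133×8.52 + 0.057×12.6 = 8.311
R = 1.963/8.311 = 0.2362 kJ/s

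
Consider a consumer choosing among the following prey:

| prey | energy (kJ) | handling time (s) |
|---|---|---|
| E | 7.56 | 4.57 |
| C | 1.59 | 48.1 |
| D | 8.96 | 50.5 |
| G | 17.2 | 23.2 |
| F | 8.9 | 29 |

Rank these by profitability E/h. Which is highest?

In descending order of E/h:
E: 7.56/4.57 = 1.65 kJ/s
G: 17.2/23.2 = 0.741 kJ/s
F: 8.9/29 = 0.307 kJ/s
D: 8.96/50.5 = 0.177 kJ/s
C: 1.59/48.1 = 0.0331 kJ/s

E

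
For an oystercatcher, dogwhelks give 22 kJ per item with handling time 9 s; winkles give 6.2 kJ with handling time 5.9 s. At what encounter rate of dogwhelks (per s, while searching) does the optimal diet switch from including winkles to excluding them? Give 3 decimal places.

0.084 per s

At the threshold, the rate on dogwhelks alone equals the profitability of winkles: λ·22/(1 + λ·9) = 6.2/5.9 = 1.051.
Rearranging, λ(22 − 1.051×9) = 1.051, so λ = 1.051/12.54 = 0.08378 per s.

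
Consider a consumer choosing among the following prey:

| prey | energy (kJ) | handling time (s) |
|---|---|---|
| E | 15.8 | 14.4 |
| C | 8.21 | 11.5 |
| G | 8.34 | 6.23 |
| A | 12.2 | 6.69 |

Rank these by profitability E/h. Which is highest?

In descending order of E/h:
A: 12.2/6.69 = 1.82 kJ/s
G: 8.34/6.23 = 1.34 kJ/s
E: 15.8/14.4 = 1.1 kJ/s
C: 8.21/11.5 = 0.714 kJ/s

A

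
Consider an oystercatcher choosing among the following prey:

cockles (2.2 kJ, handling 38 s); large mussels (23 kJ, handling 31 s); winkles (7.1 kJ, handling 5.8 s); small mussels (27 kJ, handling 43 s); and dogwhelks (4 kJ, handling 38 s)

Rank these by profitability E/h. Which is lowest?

cockles

In descending order of E/h:
winkles: 7.1/5.8 = 1.22 kJ/s
large mussels: 23/31 = 0.742 kJ/s
small mussels: 27/43 = 0.628 kJ/s
dogwhelks: 4/38 = 0.105 kJ/s
cockles: 2.2/38 = 0.0579 kJ/s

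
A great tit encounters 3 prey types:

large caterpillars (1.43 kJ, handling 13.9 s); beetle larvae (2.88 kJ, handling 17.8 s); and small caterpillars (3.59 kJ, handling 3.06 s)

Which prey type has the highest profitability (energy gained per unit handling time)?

Profitability E/h (kJ/s): large caterpillars = 1.43/13.9 = 0.103, beetle larvae = 2.88/17.8 = 0.162, small caterpillars = 3.59/3.06 = 1.17.
Ranked: small caterpillars > beetle larvae > large caterpillars.

small caterpillars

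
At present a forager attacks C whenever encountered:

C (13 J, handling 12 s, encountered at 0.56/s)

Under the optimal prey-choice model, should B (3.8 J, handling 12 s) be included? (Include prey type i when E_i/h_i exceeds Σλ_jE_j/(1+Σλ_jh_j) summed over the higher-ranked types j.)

No

On C alone, R = ΣλE/(1+Σλh) = 7.28/7.72 = 0.943 J/s.
B: E/h = 3.8/12 = 0.3167 J/s.
Since 0.3167 < R, time spent handling B is better spent searching.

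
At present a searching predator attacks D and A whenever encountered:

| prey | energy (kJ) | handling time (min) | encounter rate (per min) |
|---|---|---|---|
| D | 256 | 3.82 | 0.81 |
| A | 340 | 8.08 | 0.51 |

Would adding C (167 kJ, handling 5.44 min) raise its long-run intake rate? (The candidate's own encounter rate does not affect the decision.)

Intake rate on the current diet: R = (0.81×256 + 0.51×340) / (1 + 0.81×3.82 + 0.51×8.08) = 380.8/8.215 = 46.35 kJ/min.
C: E/h = 167/5.44 = 30.7 kJ/min.
Since 30.7 < R, time spent handling C is better spent searching.

No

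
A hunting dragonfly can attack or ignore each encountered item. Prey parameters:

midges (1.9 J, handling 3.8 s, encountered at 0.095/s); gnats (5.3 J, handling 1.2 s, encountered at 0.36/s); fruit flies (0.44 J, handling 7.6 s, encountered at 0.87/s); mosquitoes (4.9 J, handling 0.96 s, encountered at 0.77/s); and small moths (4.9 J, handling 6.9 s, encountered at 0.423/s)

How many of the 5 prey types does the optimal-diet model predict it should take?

2

Profitabilities (E/h, J/s): mosquitoes 5.1, gnats 4.42, small moths 0.71, midges 0.5, fruit flies 0.0579. Add prey in this order while the next type's profitability exceeds the intake rate on those already taken.
Rate on top 1: 2.169. gnats: 4.42 > 2.169 → include.
Rate on top 2: 2.617. small moths: 0.71 < 2.617 → exclude; stop.
Optimal diet: mosquitoes, gnats — 2 of 5 types.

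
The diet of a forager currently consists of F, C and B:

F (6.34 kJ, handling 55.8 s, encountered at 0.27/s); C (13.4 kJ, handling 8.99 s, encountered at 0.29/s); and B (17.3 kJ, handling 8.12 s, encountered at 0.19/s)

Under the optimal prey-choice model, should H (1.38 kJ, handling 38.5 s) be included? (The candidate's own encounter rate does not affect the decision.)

On F, C and B alone, R = ΣλE/(1+Σλh) = 8.885/20.22 = 0.4395 kJ/s.
H: E/h = 1.38/38.5 = 0.03584 kJ/s.
0.03584 < 0.4395, so adding H would lower the average — exclude it.

No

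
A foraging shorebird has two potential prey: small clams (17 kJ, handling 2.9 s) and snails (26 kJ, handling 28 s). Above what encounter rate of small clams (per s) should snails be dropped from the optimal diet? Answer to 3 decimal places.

0.065 per s

Drop snails once their profitability E₂/h₂ falls below the rate achievable on small clams alone: E₂/h₂ = λE₁/(1 + λh₁).
Solve for λ: λE₁h₂ = E₂(1 + λh₁) → λ(E₁h₂ − E₂h₁) = E₂ → λ = E₂/(E₁h₂ − E₂h₁).
λ = 26/(17×28 − 26×2.9) = 26/400.6 = 0.0649 per s.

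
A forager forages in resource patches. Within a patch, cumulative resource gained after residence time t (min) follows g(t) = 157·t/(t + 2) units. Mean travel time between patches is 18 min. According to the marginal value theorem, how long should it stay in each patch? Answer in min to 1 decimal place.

6.0 min

By the marginal value theorem, leave when the instantaneous gain rate g'(t) equals the habitat-wide average g(t)/(T + t).
g'(t) = 157·2/(t + 2)². Setting 157·2/(t+2)² = 157t/[(t+2)(18+t)] gives 2(18+t) = t(t+2), so t² = 2×18 = 36.
t* = √36 = 6 min.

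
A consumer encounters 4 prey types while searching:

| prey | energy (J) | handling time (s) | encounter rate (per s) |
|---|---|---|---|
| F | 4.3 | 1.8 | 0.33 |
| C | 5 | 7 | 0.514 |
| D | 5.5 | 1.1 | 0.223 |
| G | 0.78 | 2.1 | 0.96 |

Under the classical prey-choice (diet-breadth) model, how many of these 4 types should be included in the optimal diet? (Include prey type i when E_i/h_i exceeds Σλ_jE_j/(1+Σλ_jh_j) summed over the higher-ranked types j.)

2

Profitabilities (E/h, J/s): D 5, F 2.39, C 0.714, G 0.371. Add prey in this order while the next type's profitability exceeds the intake rate on those already taken.
Rate on top 1: 0.9849. F: 2.39 > 0.9849 → include.
Rate on top 2: 1.438. C: 0.714 < 1.438 → exclude; stop.
Optimal diet: D, F — 2 of 4 types.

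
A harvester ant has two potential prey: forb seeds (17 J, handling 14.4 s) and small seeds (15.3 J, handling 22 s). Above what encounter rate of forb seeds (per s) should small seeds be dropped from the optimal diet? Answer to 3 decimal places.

0.100 per s

The zero-one rule: include small seeds iff E₂/h₂ > λE₁/(1+λh₁). Equality gives the switch point.
λE₁h₂ = E₂ + λE₂h₁ ⇒ λ = E₂/(E₁h₂ − E₂h₁) = 15.3/(374 − 220.3) = 0.09956 per s.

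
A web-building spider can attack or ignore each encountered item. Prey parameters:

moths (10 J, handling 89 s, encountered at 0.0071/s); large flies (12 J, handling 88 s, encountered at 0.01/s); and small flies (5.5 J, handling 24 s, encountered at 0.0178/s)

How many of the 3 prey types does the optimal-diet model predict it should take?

Profitabilities (E/h, J/s): small flies 0.229, large flies 0.136, moths 0.112. Add prey in this order while the next type's profitability exceeds the intake rate on those already taken.
Rate on top 1: 0.0686. large flies: 0.136 > 0.0686 → include.
Rate on top 2: 0.09444. moths: 0.112 > 0.09444 → include.
Optimal diet: small flies, large flies, moths — 3 of 3 types.

3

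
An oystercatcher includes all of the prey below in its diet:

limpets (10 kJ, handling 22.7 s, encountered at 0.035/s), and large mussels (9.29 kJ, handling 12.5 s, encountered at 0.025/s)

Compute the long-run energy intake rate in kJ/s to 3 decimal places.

R = (0.035×10 + 0.025×9.29) / (1 + 0.035×22.7 + 0.025×12.5) = 0.5823/2.107 = 0.2763 kJ/s.

0.276 kJ/s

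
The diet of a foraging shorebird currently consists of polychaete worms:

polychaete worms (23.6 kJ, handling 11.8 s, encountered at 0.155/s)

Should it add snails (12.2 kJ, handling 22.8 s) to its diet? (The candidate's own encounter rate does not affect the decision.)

No

On polychaete worms alone, R = ΣλE/(1+Σλh) = 3.658/2.829 = 1.293 kJ/s.
Profitability of snails: 12.2/22.8 = 0.5351 kJ/s.
0.5351 < 1.293, so adding snails would lower the average — exclude it.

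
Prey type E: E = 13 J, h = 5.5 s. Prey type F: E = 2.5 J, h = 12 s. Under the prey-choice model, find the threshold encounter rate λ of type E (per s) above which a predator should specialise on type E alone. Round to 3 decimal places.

At the threshold, the rate on type E alone equals the profitability of type F: λ·13/(1 + λ·5.5) = 2.5/12 = 0.2083.
Rearranging, λ(13 − 0.2083×5.5) = 0.2083, so λ = 0.2083/11.85 = 0.01757 per s.

0.018 per s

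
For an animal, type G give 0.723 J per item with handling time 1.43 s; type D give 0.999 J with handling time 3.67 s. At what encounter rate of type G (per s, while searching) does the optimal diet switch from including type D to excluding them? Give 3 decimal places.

0.816 per s

At the threshold, the rate on type G alone equals the profitability of type D: λ·0.723/(1 + λ·1.43) = 0.999/3.67 = 0.2722.
Rearranging, λ(0.723 − 0.2722×1.43) = 0.2722, so λ = 0.2722/0.3337 = 0.8156 per s.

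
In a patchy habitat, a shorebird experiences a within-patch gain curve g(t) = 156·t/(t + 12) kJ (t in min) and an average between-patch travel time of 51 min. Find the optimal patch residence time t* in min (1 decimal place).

24.7 min

Optimal t* satisfies g'(t*) = g(t*)/(T + t*).
g'(t) = 156·12/(t + 12)². Setting 156·12/(t+12)² = 156t/[(t+12)(51+t)] gives 12(51+t) = t(t+12), so t² = 12×51 = 612.
t* = √612 = 24.74 min.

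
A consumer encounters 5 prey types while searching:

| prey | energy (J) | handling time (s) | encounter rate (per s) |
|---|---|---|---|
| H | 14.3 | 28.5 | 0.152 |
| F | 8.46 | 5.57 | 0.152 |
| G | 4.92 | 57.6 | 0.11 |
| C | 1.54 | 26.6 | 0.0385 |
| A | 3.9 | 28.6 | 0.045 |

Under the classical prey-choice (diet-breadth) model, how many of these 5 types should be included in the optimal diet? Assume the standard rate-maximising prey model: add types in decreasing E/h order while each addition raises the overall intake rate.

E/h in descending order: F 1.52, H 0.502, A 0.136, G 0.0854, C 0.0579 J/s. The optimal diet is the largest prefix of this list for which every included type satisfies E_i/h_i > R on the types above it.
Rate on top 1: 0.6964. H: 0.502 < 0.6964 → exclude; stop.
Optimal diet: F — 1 of 5 types.

1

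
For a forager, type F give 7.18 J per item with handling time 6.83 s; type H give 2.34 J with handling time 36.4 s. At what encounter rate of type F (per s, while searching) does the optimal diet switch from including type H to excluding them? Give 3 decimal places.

0.010 per s

At the threshold, the rate on type F alone equals the profitability of type H: λ·7.18/(1 + λ·6.83) = 2.34/36.4 = 0.06429.
Rearranging, λ(7.18 − 0.06429×6.83) = 0.06429, so λ = 0.06429/6.741 = 0.009537 per s.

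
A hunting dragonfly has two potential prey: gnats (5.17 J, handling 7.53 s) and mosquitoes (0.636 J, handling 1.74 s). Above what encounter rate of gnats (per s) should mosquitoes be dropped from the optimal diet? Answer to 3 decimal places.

0.151 per s

Drop mosquitoes once their profitability E₂/h₂ falls below the rate achievable on gnats alone: E₂/h₂ = λE₁/(1 + λh₁).
Solve for λ: λE₁h₂ = E₂(1 + λh₁) → λ(E₁h₂ − E₂h₁) = E₂ → λ = E₂/(E₁h₂ − E₂h₁).
λ = 0.636/(5.17×1.74 − 0.636×7.53) = 0.636/4.207 = 0.1512 per s.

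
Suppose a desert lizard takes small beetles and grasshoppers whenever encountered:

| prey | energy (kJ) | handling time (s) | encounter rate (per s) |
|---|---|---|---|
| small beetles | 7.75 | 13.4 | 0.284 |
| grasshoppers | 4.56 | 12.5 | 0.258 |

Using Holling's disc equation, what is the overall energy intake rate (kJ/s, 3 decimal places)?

R = (0.284×7.75 + 0.258×4.56) / (1 + 0.284×13.4 + 0.258×12.5) = 3.377/8.031 = 0.4206 kJ/s.

0.421 kJ/s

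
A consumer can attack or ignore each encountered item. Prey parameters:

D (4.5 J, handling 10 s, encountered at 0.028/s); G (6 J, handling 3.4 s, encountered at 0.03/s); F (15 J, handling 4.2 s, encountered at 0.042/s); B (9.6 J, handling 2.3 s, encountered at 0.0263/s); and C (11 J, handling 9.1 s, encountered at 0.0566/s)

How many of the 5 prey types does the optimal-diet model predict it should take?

4

Profitabilities (E/h, J/s): B 4.17, F 3.57, G 1.76, C 1.21, D 0.45. Add prey in this order while the next type's profitability exceeds the intake rate on those already taken.
Rate on top 1: 0.2381. F: 3.57 > 0.2381 → include.
Rate on top 2: 0.7135. G: 1.76 > 0.7135 → include.
Rate on top 3: 0.7936. C: 1.21 > 0.7936 → include.
Rate on top 4: 0.9089. D: 0.45 < 0.9089 → exclude; stop.
Optimal diet: B, F, G, C — 4 of 5 types.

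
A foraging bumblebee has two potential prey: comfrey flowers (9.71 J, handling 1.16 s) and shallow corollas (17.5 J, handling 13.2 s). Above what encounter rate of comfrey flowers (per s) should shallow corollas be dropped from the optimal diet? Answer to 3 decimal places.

0.162 per s

The zero-one rule: include shallow corollas iff E₂/h₂ > λE₁/(1+λh₁). Equality gives the switch point.
λE₁h₂ = E₂ + λE₂h₁ ⇒ λ = E₂/(E₁h₂ − E₂h₁) = 17.5/(128.2 − 20.3) = 0.1622 per s.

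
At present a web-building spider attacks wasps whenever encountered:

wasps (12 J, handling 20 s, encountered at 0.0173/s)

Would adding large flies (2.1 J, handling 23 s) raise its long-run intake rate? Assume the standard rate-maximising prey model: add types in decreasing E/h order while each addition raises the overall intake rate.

Intake rate on the current diet: R = (0.0173×12) / (1 + 0.0173×20) = 0.2076/1.346 = 0.1542 J/s.
Profitability of large flies: 2.1/23 = 0.0913 J/s.
Since 0.0913 < R, time spent handling large flies is better spent searching.

No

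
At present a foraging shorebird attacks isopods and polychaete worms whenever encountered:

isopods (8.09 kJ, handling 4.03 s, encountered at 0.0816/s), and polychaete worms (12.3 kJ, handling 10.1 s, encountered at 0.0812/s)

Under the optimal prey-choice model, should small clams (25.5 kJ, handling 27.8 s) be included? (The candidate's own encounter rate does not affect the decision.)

Yes

On isopods and polychaete worms alone, R = ΣλE/(1+Σλh) = 1.659/2.149 = 0.772 kJ/s.
Profitability of small clams: 25.5/27.8 = 0.9173 kJ/s.
Since 0.9173 > R, including small clams increases the long-run rate.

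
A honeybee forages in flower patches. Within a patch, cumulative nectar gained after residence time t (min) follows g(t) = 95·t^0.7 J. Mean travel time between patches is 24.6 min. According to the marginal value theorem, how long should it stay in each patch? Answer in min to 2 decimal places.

57.40 min

Maximise g(t)/(T+t): set derivative to zero → g'(t)(T+t) = g(t).
g'(t) = 0.7·95·t^-0.3. Setting 0.7·95·t^-0.3 = 95·t^0.7/(24.6+t) gives 0.7(24.6+t) = t, so 0.30·t = 0.7×24.6.
t* = 0.7×24.6/0.30 = 57.4 min.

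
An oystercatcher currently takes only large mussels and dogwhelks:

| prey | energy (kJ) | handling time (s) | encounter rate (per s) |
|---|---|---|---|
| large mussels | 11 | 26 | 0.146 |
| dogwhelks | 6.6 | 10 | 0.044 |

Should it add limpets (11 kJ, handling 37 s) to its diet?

No

Current rate: (0.146×11 + 0.044×6.6)/(1 + 0.146×26 + 0.044×10) = 0.3622 kJ/s.
limpets: E/h = 11/37 = 0.2973 kJ/s.
0.2973 < 0.3622, so adding limpets would lower the average — exclude it.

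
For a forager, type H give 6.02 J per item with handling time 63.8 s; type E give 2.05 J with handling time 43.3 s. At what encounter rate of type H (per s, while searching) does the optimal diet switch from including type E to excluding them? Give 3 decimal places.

0.016 per s

At the threshold, the rate on type H alone equals the profitability of type E: λ·6.02/(1 + λ·63.8) = 2.05/43.3 = 0.04734.
Rearranging, λ(6.02 − 0.04734×63.8) = 0.04734, so λ = 0.04734/2.999 = 0.01578 per s.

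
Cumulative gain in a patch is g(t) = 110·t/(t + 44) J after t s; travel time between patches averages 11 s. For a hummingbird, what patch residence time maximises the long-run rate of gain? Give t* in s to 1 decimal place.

22.0 s

By the marginal value theorem, leave when the instantaneous gain rate g'(t) equals the habitat-wide average g(t)/(T + t).
g'(t) = 110·44/(t + 44)². Setting 110·44/(t+44)² = 110t/[(t+44)(11+t)] gives 44(11+t) = t(t+44), so t² = 44×11 = 484.
t* = √484 = 22 s.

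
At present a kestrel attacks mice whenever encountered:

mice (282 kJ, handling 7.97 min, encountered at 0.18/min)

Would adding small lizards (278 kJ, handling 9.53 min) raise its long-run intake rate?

On mice alone, R = ΣλE/(1+Σλh) = 50.76/2.435 = 20.85 kJ/min.
small lizards: E/h = 278/9.53 = 29.17 kJ/min.
29.17 > 20.85, so adding small lizards raises the average — include it.

Yes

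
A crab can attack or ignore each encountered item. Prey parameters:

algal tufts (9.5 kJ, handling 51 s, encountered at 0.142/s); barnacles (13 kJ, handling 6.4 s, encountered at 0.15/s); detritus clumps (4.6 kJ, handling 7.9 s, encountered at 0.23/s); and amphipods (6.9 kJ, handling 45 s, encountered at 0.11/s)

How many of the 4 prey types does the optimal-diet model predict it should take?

Rank by E/h (kJ/s): barnacles 2.03, detritus clumps 0.582, algal tufts 0.186, amphipods 0.153. Include each in turn until the next type's E/h falls below the running intake rate.
Rate on top 1: 0.9949. detritus clumps: 0.582 < 0.9949 → exclude; stop.
Optimal diet: barnacles — 1 of 4 types.

1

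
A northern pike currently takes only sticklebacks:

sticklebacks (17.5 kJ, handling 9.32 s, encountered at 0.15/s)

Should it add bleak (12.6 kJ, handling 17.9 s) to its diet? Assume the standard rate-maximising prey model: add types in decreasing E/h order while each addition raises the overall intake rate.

No

On sticklebacks alone, R = ΣλE/(1+Σλh) = 2.625/2.398 = 1.095 kJ/s.
Profitability of bleak: 12.6/17.9 = 0.7039 kJ/s.
Since 0.7039 < R, time spent handling bleak is better spent searching.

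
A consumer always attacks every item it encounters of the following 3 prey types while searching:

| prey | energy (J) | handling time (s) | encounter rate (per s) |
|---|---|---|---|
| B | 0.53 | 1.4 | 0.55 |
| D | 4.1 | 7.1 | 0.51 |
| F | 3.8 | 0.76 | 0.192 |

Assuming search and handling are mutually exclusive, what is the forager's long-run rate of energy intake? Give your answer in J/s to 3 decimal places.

0.562 J/s

R = (0.55×0.53 + 0.51×4.1 + 0.192×3.8) / (1 + 0.55×1.4 + 0.51×7.1 + 0.192×0.76) = 3.112/5.537 = 0.5621 J/s.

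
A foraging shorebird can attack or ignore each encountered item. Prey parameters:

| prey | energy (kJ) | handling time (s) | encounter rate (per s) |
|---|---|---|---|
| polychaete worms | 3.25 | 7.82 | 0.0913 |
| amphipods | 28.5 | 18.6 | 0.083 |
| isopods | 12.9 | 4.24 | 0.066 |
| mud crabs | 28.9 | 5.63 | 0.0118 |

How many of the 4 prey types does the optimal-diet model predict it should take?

Profitabilities (E/h, kJ/s): mud crabs 5.13, isopods 3.04, amphipods 1.53, polychaete worms 0.416. Add prey in this order while the next type's profitability exceeds the intake rate on those already taken.
Rate on top 1: 0.3198. isopods: 3.04 > 0.3198 → include.
Rate on top 2: 0.8857. amphipods: 1.53 > 0.8857 → include.
Rate on top 3: 1.231. polychaete worms: 0.416 < 1.231 → exclude; stop.
Optimal diet: mud crabs, isopods, amphipods — 3 of 4 types.

3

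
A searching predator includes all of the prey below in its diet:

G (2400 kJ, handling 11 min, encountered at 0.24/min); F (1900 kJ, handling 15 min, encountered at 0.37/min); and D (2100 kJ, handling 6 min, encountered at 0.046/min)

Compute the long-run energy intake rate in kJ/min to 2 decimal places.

145.32 kJ/min

Energy encountered per unit search time: 0.24×2400 + 0.37×1900 + 0.046×2100 = 1376 kJ/min.
Handling time per unit search time: 0.24×11 + 0.37×15 + 0.046×6 = 8.466.
Rate = 1376/(1 + 8.466) = 145.3 kJ/min.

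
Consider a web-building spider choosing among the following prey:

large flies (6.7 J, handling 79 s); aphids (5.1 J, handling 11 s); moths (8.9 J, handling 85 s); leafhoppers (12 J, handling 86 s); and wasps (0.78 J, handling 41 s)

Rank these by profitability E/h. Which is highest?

aphids

In descending order of E/h:
aphids: 5.1/11 = 0.464 J/s
leafhoppers: 12/86 = 0.14 J/s
moths: 8.9/85 = 0.105 J/s
large flies: 6.7/79 = 0.0848 J/s
wasps: 0.78/41 = 0.019 J/s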